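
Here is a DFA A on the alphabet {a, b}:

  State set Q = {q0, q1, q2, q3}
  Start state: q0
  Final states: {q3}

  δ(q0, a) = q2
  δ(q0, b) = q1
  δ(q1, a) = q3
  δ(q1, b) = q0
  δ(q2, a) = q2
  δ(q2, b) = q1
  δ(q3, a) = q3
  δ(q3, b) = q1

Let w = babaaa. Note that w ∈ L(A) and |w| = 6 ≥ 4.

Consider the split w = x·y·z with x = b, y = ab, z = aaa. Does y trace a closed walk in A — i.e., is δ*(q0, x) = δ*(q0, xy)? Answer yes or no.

Run of A on the first 3 characters of w = b a b:
  step 0: q0  (start)
  step 1: q1  (read b: q0→q1)
  step 2: q3  (read a: q1→q3)
  step 3: q1  (read b: q3→q1)

After x (step 1): q1. After xy (step 3): q1.
They match, so y = ab drives A around a cycle from q1 back to itself; pumping y any number of times keeps A in q1 before reading z, and xyⁱz ∈ L(A) for every i ≥ 0.

yes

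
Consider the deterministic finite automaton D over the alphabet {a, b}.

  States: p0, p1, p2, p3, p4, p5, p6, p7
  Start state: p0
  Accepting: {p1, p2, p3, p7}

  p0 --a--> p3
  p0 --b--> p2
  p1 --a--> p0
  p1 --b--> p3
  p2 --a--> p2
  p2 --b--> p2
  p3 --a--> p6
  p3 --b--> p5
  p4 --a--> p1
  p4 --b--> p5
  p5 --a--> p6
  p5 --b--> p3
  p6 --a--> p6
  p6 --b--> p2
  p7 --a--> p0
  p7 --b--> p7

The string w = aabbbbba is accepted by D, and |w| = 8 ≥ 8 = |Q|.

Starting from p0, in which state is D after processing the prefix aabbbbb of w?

State sequence: p0 -a-> p3 -a-> p6 -b-> p2 -b-> p2 -b-> p2 -b-> p2 -b-> p2

After reading 7 characters, D is in state p2.

p2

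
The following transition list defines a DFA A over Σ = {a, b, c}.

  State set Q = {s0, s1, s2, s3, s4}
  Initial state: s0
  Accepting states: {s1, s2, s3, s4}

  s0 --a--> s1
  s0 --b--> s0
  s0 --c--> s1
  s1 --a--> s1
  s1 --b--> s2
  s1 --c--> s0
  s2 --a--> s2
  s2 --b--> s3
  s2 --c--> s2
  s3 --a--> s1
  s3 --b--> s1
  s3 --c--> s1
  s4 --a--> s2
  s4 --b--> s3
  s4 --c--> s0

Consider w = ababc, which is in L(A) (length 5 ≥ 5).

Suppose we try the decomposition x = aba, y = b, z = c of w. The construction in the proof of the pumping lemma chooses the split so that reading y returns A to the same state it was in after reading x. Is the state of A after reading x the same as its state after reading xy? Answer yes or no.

no

Run of A on the first 4 characters of w = a b a b:
  step 0: s0  (start)
  step 1: s1  (read a: s0→s1)
  step 2: s2  (read b: s1→s2)
  step 3: s2  (read a: s2→s2)
  step 4: s3  (read b: s2→s3)

After x (step 3): s2. After xy (step 4): s3.
They differ (s2 ≠ s3), so y is not a cycle from the state after x; this split is not the one the pumping-lemma construction produces, and pumping y need not keep the string in L(A).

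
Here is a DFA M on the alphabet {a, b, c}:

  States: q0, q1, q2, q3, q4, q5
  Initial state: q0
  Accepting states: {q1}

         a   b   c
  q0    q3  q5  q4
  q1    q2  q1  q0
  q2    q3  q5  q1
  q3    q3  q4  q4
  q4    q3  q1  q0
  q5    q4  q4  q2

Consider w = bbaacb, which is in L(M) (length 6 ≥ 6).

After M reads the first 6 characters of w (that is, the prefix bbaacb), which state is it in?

q1

State sequence: q0 -b-> q5 -b-> q4 -a-> q3 -a-> q3 -c-> q4 -b-> q1

After reading 6 characters, M is in state q1.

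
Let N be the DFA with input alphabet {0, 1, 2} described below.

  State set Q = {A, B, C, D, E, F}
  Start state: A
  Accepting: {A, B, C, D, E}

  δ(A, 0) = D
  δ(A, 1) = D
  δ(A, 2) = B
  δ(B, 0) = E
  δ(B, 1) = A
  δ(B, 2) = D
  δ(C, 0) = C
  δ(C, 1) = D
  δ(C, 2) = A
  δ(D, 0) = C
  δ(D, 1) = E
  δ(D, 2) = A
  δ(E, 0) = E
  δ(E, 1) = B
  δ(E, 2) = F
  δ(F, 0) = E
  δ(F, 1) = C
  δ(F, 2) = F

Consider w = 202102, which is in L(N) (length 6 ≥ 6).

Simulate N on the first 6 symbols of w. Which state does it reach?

Run of N on the first 6 characters of w = 2 0 2 1 0 2:
  step 0: A  (start)
  step 1: B  (read 2: A→B)
  step 2: E  (read 0: B→E)
  step 3: F  (read 2: E→F)
  step 4: C  (read 1: F→C)
  step 5: C  (read 0: C→C)
  step 6: A  (read 2: C→A)

After reading 6 characters, N is in state A.

A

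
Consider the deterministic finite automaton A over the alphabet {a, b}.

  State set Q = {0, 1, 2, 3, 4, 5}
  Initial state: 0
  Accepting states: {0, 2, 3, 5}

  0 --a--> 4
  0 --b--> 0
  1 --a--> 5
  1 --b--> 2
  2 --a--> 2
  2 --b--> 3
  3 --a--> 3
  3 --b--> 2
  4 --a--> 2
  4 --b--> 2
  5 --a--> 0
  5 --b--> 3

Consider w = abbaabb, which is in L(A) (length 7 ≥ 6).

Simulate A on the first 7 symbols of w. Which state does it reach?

3

State sequence: 0 -a-> 4 -b-> 2 -b-> 3 -a-> 3 -a-> 3 -b-> 2 -b-> 3

After reading 7 characters, A is in state 3.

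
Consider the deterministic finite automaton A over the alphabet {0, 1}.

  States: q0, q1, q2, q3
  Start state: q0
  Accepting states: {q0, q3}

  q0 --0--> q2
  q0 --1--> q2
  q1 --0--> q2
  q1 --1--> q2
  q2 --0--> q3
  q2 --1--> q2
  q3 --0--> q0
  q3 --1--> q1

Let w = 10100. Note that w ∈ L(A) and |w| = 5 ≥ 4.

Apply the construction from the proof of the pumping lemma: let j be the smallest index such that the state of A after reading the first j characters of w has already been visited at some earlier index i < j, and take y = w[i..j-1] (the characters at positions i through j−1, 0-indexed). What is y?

Run of A on w = 1 0 1 0 0:
  step 0: q0  (start)
  step 1: q2  (read 1: q0→q2)
  step 2: q3  (read 0: q2→q3)
  step 3: q1  (read 1: q3→q1)
  step 4: q2  (read 0: q1→q2)   ← first repeat (q2 seen earlier)
  step 5: q3  (read 0: q2→q3)

So i = 1, j = 4, giving x = w[0:1] = 1, y = w[1:4] = 010, z = w[4:5] = 0.
Check: |xy| = 4 ≤ 4 and |y| = 3 ≥ 1. Reading y takes A from q2 back to q2, so every xyⁱz is accepted.
Pumping length from the standard proof: p = 4 (the number of states). The repeated state found above gives |xy| = j ≤ 4 and |y| = j − i ≥ 1.

010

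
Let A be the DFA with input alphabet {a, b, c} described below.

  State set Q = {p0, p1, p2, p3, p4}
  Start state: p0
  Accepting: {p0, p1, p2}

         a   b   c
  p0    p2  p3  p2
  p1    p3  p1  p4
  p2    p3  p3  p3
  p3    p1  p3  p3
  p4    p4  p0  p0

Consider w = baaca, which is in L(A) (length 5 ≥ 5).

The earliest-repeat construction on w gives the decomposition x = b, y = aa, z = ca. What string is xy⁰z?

bca

xy⁰z = xz = b·ca = bca.
Reading y = aa takes A from p3 back to p3, so after x the machine is still in p3, and z then leads to the accepting state p1. Hence bca ∈ L(A).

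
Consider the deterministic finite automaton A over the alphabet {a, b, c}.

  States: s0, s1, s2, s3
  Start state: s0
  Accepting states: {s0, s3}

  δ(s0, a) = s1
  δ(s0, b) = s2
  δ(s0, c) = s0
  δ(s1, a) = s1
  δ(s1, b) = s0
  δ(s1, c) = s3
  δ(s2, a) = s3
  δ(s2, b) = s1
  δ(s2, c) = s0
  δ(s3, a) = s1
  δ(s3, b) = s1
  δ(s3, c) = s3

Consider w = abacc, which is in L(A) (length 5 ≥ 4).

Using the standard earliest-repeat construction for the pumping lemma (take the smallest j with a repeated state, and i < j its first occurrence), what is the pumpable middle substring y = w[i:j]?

ab

State sequence: s0 -a-> s1 -b-> s0 -a-> s1 -c-> s3 -c-> s3
First repeat at step 2: s0 was already visited.

So i = 0, j = 2, giving x = w[0:0] = ε, y = w[0:2] = ab, z = w[2:5] = acc.
Check: |xy| = 2 ≤ 4 and |y| = 2 ≥ 1. Reading y takes A from s0 back to s0, so every xyⁱz is accepted.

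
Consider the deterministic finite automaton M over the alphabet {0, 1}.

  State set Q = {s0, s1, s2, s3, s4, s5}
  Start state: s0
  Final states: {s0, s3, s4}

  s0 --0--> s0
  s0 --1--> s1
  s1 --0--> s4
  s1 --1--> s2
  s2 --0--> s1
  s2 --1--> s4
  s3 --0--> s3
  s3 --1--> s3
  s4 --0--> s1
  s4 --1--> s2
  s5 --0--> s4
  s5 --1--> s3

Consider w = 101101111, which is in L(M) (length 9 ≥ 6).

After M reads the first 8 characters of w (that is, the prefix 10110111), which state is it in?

s2

Run of M on the first 8 characters of w = 1 0 1 1 0 1 1 1:
  step 0: s0  (start)
  step 1: s1  (read 1: s0→s1)
  step 2: s4  (read 0: s1→s4)
  step 3: s2  (read 1: s4→s2)
  step 4: s4  (read 1: s2→s4)
  step 5: s1  (read 0: s4→s1)
  step 6: s2  (read 1: s1→s2)
  step 7: s4  (read 1: s2→s4)
  step 8: s2  (read 1: s4→s2)

After reading 8 characters, M is in state s2.
(This kind of state-tracing is the core of the pumping-lemma construction: with 6 states, pigeonhole forces a repeat within the first 6 steps.)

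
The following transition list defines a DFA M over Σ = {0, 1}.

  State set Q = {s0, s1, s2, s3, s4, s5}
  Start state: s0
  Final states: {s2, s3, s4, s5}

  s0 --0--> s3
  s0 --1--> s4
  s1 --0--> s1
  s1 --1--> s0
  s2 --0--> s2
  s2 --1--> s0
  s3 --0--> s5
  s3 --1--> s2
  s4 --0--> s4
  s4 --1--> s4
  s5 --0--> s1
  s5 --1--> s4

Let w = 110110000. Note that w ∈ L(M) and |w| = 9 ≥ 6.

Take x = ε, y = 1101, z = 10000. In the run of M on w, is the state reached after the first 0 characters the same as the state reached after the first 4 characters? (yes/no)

State sequence: s0 -1-> s4 -1-> s4 -0-> s4 -1-> s4

After x (step 0): s0. After xy (step 4): s4.
They differ (s0 ≠ s4), so y is not a cycle from the state after x; this split is not the one the pumping-lemma construction produces, and pumping y need not keep the string in L(M).

no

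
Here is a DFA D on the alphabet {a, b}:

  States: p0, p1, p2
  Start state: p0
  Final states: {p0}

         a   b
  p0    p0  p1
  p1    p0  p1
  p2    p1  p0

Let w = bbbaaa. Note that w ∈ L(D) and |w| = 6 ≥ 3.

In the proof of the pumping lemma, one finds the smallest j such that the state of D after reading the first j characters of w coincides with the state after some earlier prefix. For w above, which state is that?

p1

State sequence: p0 -b-> p1 -b-> p1 -b-> p1 -a-> p0 -a-> p0 -a-> p0
First repeat at step 2: p1 was already visited.

The earliest repeat is at step j = 2: D is in p1, which it already visited at step i = 1.
Pumping length from the standard proof: p = 3 (the number of states). The repeated state found above gives |xy| = j ≤ 3 and |y| = j − i ≥ 1.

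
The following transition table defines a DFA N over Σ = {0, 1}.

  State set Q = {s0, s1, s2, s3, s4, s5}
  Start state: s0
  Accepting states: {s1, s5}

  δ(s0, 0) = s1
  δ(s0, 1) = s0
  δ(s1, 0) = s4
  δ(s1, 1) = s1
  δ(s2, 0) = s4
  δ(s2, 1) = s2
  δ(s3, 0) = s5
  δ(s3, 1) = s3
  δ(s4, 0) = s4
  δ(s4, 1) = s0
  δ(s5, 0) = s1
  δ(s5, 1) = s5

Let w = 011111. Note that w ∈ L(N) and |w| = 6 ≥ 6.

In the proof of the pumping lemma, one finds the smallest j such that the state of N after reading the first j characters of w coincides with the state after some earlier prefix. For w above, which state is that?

Run of N on w = 0 1 1 1 1 1:
  step 0: s0  (start)
  step 1: s1  (read 0: s0→s1)
  step 2: s1  (read 1: s1→s1)   ← first repeat (s1 seen earlier)
  step 3: s1  (read 1: s1→s1)
  step 4: s1  (read 1: s1→s1)
  step 5: s1  (read 1: s1→s1)
  step 6: s1  (read 1: s1→s1)

The earliest repeat is at step j = 2: N is in s1, which it already visited at step i = 1.
The DFA has 6 states, so the proof of the pumping lemma guarantees a repeated state among the first 6+1 visited; the segment between the two visits is the pumpable y.

s1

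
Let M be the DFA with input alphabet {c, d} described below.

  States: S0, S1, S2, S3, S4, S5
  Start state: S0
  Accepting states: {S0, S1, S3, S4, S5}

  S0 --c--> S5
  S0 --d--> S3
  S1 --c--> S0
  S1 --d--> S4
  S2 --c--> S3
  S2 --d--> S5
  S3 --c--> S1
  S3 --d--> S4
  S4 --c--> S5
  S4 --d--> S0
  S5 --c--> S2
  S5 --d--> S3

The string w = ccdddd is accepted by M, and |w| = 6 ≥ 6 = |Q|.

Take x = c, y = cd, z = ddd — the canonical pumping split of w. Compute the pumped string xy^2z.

xy^2z = c·cd·cd·ddd = ccdcdddd.
Reading y = cd takes M from S5 back to S5, so after x·y·y the machine is still in S5, and z then leads to the accepting state S0. Hence ccdcdddd ∈ L(M).

ccdcdddd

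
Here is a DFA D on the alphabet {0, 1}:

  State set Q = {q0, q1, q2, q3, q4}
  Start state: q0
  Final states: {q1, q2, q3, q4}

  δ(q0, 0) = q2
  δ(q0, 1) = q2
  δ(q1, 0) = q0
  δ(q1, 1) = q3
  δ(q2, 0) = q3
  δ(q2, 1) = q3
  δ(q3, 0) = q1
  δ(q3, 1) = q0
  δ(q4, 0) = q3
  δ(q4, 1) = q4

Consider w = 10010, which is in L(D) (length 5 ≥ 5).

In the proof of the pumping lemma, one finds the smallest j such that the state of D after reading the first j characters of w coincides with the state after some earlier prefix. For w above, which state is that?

Run of D on w = 1 0 0 1 0:
  step 0: q0  (start)
  step 1: q2  (read 1: q0→q2)
  step 2: q3  (read 0: q2→q3)
  step 3: q1  (read 0: q3→q1)
  step 4: q3  (read 1: q1→q3)   ← first repeat (q3 seen earlier)
  step 5: q1  (read 0: q3→q1)

The earliest repeat is at step j = 4: D is in q3, which it already visited at step i = 2.
The DFA has 5 states, so the proof of the pumping lemma guarantees a repeated state among the first 5+1 visited; the segment between the two visits is the pumpable y.

q3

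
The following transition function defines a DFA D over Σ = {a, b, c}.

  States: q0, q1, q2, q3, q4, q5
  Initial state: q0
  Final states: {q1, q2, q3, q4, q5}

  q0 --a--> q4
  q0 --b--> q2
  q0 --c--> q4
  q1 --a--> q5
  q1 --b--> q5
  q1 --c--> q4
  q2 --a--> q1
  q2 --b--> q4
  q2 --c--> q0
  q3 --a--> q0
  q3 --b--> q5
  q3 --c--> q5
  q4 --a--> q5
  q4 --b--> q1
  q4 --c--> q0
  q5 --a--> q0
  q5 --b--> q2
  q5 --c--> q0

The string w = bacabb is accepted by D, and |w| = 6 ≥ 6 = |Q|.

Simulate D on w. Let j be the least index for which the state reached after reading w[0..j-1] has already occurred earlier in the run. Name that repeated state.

q2

State sequence: q0 -b-> q2 -a-> q1 -c-> q4 -a-> q5 -b-> q2 -b-> q4
First repeat at step 5: q2 was already visited.

The earliest repeat is at step j = 5: D is in q2, which it already visited at step i = 1.
Pumping length from the standard proof: p = 6 (the number of states). The repeated state found above gives |xy| = j ≤ 6 and |y| = j − i ≥ 1.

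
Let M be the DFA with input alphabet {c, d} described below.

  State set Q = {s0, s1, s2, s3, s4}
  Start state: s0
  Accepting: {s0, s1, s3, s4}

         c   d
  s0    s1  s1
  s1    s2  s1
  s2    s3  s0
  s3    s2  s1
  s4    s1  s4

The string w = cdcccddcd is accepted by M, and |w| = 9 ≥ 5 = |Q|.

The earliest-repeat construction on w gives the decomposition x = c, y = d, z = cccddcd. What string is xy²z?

cddcccddcd

xy^2z = c·d·d·cccddcd = cddcccddcd.
Reading y = d takes M from s1 back to s1, so after x·y·y the machine is still in s1, and z then leads to the accepting state s0. Hence cddcccddcd ∈ L(M).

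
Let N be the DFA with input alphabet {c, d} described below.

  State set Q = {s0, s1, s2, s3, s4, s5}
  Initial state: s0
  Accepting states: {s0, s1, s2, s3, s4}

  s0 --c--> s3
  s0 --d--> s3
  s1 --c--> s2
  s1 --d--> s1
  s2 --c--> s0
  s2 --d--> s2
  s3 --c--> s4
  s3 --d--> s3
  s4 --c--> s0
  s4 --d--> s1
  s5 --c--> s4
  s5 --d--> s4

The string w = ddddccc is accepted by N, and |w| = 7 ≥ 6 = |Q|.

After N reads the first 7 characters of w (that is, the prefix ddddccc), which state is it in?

State sequence: s0 -d-> s3 -d-> s3 -d-> s3 -d-> s3 -c-> s4 -c-> s0 -c-> s3

After reading 7 characters, N is in state s3.
(This kind of state-tracing is the core of the pumping-lemma construction: with 6 states, pigeonhole forces a repeat within the first 6 steps.)

s3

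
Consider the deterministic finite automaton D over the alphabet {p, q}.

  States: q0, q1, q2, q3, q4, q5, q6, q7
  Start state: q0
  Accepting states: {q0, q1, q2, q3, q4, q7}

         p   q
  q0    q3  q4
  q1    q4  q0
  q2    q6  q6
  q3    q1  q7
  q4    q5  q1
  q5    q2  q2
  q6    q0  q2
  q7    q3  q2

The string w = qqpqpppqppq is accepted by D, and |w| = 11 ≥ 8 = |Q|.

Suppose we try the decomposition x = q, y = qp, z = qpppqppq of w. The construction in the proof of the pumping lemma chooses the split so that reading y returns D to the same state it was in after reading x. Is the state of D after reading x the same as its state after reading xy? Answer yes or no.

Run of D on the first 3 characters of w = q q p:
  step 0: q0  (start)
  step 1: q4  (read q: q0→q4)
  step 2: q1  (read q: q4→q1)
  step 3: q4  (read p: q1→q4)

After x (step 1): q4. After xy (step 3): q4.
They match, so y = qp drives D around a cycle from q4 back to itself; pumping y any number of times keeps D in q4 before reading z, and xyⁱz ∈ L(D) for every i ≥ 0.

yes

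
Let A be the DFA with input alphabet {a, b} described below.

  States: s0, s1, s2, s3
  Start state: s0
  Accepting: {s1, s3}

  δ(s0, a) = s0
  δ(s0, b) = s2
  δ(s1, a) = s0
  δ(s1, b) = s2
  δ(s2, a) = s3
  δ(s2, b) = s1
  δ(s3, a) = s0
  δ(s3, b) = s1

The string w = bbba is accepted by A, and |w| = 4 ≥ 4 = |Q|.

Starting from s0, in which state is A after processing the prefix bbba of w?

Run of A on the first 4 characters of w = b b b a:
  step 0: s0  (start)
  step 1: s2  (read b: s0→s2)
  step 2: s1  (read b: s2→s1)
  step 3: s2  (read b: s1→s2)
  step 4: s3  (read a: s2→s3)

After reading 4 characters, A is in state s3.

s3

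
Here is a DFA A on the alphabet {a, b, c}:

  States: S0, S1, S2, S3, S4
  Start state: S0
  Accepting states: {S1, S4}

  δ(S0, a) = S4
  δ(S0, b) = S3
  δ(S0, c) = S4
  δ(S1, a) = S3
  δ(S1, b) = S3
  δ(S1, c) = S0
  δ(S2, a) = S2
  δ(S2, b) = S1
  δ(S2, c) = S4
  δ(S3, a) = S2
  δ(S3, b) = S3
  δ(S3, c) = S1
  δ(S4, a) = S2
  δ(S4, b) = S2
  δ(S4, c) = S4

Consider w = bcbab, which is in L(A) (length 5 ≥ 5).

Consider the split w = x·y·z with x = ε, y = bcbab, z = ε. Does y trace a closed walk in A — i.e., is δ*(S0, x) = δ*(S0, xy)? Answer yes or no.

no

Run of A on the first 5 characters of w = b c b a b:
  step 0: S0  (start)
  step 1: S3  (read b: S0→S3)
  step 2: S1  (read c: S3→S1)
  step 3: S3  (read b: S1→S3)
  step 4: S2  (read a: S3→S2)
  step 5: S1  (read b: S2→S1)

After x (step 0): S0. After xy (step 5): S1.
They differ (S0 ≠ S1), so y is not a cycle from the state after x; this split is not the one the pumping-lemma construction produces, and pumping y need not keep the string in L(A).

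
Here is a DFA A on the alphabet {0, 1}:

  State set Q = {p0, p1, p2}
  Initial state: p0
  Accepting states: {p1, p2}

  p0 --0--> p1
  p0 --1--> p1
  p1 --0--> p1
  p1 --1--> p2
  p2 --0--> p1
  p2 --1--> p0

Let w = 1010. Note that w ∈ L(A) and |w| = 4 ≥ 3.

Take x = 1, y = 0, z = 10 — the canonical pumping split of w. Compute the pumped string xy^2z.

xy^2z = 1·0·0·10 = 10010.
Reading y = 0 takes A from p1 back to p1, so after x·y·y the machine is still in p1, and z then leads to the accepting state p1. Hence 10010 ∈ L(A).

10010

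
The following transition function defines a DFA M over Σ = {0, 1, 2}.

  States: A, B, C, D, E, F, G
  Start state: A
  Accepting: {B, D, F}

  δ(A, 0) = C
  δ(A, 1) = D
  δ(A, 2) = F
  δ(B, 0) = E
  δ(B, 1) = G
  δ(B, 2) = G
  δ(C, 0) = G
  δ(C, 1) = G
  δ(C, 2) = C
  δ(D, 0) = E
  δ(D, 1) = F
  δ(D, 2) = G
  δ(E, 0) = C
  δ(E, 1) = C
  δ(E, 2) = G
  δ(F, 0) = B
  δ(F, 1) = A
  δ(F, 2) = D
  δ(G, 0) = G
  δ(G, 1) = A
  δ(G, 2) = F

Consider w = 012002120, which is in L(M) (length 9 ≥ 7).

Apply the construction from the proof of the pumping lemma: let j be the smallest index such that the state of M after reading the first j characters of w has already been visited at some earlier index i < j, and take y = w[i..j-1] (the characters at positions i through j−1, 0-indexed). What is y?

2002

Run of M on w = 0 1 2 0 0 2 1 2 0:
  step 0: A  (start)
  step 1: C  (read 0: A→C)
  step 2: G  (read 1: C→G)
  step 3: F  (read 2: G→F)
  step 4: B  (read 0: F→B)
  step 5: E  (read 0: B→E)
  step 6: G  (read 2: E→G)   ← first repeat (G seen earlier)
  step 7: A  (read 1: G→A)
  step 8: F  (read 2: A→F)
  step 9: B  (read 0: F→B)

So i = 2, j = 6, giving x = w[0:2] = 01, y = w[2:6] = 2002, z = w[6:9] = 120.
Check: |xy| = 6 ≤ 7 and |y| = 4 ≥ 1. Reading y takes M from G back to G, so every xyⁱz is accepted.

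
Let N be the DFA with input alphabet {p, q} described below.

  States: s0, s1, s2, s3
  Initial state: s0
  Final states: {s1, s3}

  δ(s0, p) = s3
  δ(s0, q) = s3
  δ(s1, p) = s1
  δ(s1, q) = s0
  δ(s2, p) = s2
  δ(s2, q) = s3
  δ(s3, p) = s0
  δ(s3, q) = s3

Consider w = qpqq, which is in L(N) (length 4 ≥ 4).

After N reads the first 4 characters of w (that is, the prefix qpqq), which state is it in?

s3

Run of N on the first 4 characters of w = q p q q:
  step 0: s0  (start)
  step 1: s3  (read q: s0→s3)
  step 2: s0  (read p: s3→s0)
  step 3: s3  (read q: s0→s3)
  step 4: s3  (read q: s3→s3)

After reading 4 characters, N is in state s3.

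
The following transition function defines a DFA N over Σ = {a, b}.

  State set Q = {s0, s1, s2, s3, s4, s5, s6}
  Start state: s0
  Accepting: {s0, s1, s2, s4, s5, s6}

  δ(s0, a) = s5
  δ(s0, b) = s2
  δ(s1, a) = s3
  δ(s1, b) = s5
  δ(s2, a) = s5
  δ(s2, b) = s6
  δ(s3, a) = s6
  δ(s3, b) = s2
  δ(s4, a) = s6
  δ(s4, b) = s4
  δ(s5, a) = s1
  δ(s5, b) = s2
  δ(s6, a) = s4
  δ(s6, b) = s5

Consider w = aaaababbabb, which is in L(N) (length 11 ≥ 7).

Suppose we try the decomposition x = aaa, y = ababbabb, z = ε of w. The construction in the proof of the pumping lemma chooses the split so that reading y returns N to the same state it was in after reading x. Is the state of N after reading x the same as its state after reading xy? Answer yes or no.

no

Run of N on the first 11 characters of w = a a a a b a b b a b b:
  step 0: s0  (start)
  step 1: s5  (read a: s0→s5)
  step 2: s1  (read a: s5→s1)
  step 3: s3  (read a: s1→s3)
  step 4: s6  (read a: s3→s6)
  step 5: s5  (read b: s6→s5)
  step 6: s1  (read a: s5→s1)
  step 7: s5  (read b: s1→s5)
  step 8: s2  (read b: s5→s2)
  step 9: s5  (read a: s2→s5)
  step 10: s2  (read b: s5→s2)
  step 11: s6  (read b: s2→s6)

After x (step 3): s3. After xy (step 11): s6.
They differ (s3 ≠ s6), so y is not a cycle from the state after x; this split is not the one the pumping-lemma construction produces, and pumping y need not keep the string in L(N).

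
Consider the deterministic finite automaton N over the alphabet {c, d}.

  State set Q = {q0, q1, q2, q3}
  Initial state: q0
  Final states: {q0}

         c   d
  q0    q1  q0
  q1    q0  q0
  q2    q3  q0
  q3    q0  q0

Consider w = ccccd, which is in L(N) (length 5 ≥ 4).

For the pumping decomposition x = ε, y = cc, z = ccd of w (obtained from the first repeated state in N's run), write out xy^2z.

ccccccd

xy^2z = ε·cc·cc·ccd = ccccccd.
Reading y = cc takes N from q0 back to q0, so after x·y·y the machine is still in q0, and z then leads to the accepting state q0. Hence ccccccd ∈ L(N).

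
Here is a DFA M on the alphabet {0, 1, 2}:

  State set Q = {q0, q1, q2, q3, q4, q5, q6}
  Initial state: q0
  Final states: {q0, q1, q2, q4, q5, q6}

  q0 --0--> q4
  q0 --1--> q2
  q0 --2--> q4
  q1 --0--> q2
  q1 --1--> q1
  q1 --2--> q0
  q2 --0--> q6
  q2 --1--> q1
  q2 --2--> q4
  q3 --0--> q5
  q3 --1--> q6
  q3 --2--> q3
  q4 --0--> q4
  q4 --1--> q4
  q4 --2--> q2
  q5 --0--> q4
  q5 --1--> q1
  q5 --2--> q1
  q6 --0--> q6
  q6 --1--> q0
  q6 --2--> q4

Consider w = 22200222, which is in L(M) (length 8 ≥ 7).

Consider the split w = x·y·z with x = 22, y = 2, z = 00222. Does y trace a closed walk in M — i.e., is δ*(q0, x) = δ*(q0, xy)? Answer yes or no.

no

Run of M on the first 3 characters of w = 2 2 2:
  step 0: q0  (start)
  step 1: q4  (read 2: q0→q4)
  step 2: q2  (read 2: q4→q2)
  step 3: q4  (read 2: q2→q4)

After x (step 2): q2. After xy (step 3): q4.
They differ (q2 ≠ q4), so y is not a cycle from the state after x; this split is not the one the pumping-lemma construction produces, and pumping y need not keep the string in L(M).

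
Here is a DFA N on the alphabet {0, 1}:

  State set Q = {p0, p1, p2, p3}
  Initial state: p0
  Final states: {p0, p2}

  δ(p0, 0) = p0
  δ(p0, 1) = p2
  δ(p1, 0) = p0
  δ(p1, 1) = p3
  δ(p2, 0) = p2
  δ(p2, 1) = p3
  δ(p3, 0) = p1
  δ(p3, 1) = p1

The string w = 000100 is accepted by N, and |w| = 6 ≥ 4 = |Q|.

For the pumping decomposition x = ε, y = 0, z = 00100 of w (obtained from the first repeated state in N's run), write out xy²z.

xy^2z = ε·0·0·00100 = 0000100.
Reading y = 0 takes N from p0 back to p0, so after x·y·y the machine is still in p0, and z then leads to the accepting state p2. Hence 0000100 ∈ L(N).

0000100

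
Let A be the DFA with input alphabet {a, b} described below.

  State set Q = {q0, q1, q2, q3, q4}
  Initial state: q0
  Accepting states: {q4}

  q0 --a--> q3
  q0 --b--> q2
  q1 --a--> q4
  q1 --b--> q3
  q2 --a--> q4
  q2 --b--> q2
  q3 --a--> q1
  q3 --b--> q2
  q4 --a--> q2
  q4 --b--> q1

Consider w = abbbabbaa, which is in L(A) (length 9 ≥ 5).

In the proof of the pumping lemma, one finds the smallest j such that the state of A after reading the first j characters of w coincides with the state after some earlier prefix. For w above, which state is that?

q2

Run of A on w = a b b b a b b a a:
  step 0: q0  (start)
  step 1: q3  (read a: q0→q3)
  step 2: q2  (read b: q3→q2)
  step 3: q2  (read b: q2→q2)   ← first repeat (q2 seen earlier)
  step 4: q2  (read b: q2→q2)
  step 5: q4  (read a: q2→q4)
  step 6: q1  (read b: q4→q1)
  step 7: q3  (read b: q1→q3)
  step 8: q1  (read a: q3→q1)
  step 9: q4  (read a: q1→q4)

The earliest repeat is at step j = 3: A is in q2, which it already visited at step i = 2.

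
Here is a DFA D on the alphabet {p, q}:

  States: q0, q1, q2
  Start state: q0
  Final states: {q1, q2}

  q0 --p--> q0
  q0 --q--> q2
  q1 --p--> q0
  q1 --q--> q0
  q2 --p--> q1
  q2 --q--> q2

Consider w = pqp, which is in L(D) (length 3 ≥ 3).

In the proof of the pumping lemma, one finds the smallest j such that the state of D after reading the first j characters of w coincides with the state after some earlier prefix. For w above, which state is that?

State sequence: q0 -p-> q0 -q-> q2 -p-> q1
First repeat at step 1: q0 was already visited.

The earliest repeat is at step j = 1: D is in q0, which it already visited at step i = 0.
Pumping length from the standard proof: p = 3 (the number of states). The repeated state found above gives |xy| = j ≤ 3 and |y| = j − i ≥ 1.

q0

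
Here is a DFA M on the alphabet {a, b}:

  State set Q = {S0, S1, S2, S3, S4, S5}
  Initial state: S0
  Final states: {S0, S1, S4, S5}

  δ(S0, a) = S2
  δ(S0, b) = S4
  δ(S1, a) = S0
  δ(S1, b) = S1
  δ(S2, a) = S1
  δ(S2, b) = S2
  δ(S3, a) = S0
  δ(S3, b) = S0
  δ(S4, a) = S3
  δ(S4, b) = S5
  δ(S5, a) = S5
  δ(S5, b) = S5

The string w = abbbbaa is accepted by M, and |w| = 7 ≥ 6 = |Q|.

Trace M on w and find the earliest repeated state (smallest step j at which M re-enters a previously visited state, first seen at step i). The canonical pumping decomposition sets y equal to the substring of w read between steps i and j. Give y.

b

State sequence: S0 -a-> S2 -b-> S2 -b-> S2 -b-> S2 -b-> S2 -a-> S1 -a-> S0
First repeat at step 2: S2 was already visited.

So i = 1, j = 2, giving x = w[0:1] = a, y = w[1:2] = b, z = w[2:7] = bbbaa.
Check: |xy| = 2 ≤ 6 and |y| = 1 ≥ 1. Reading y takes M from S2 back to S2, so every xyⁱz is accepted.
With |Q| = 6, pigeonhole forces a state repeat no later than step 6; the substring read between the first and second visits to that state can be pumped.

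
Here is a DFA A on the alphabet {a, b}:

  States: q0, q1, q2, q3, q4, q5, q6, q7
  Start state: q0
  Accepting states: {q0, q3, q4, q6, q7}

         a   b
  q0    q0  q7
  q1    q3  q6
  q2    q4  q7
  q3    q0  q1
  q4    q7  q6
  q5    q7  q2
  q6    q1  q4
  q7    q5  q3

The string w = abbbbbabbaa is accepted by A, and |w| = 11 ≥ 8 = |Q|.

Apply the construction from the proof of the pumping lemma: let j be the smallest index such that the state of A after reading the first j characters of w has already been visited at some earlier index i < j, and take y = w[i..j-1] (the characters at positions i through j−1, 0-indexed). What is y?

Run of A on w = a b b b b b a b b a a:
  step 0: q0  (start)
  step 1: q0  (read a: q0→q0)   ← first repeat (q0 seen earlier)
  step 2: q7  (read b: q0→q7)
  step 3: q3  (read b: q7→q3)
  step 4: q1  (read b: q3→q1)
  step 5: q6  (read b: q1→q6)
  step 6: q4  (read b: q6→q4)
  step 7: q7  (read a: q4→q7)
  step 8: q3  (read b: q7→q3)
  step 9: q1  (read b: q3→q1)
  step 10: q3  (read a: q1→q3)
  step 11: q0  (read a: q3→q0)

So i = 0, j = 1, giving x = w[0:0] = ε, y = w[0:1] = a, z = w[1:11] = bbbbbabbaa.
Check: |xy| = 1 ≤ 8 and |y| = 1 ≥ 1. Reading y takes A from q0 back to q0, so every xyⁱz is accepted.

a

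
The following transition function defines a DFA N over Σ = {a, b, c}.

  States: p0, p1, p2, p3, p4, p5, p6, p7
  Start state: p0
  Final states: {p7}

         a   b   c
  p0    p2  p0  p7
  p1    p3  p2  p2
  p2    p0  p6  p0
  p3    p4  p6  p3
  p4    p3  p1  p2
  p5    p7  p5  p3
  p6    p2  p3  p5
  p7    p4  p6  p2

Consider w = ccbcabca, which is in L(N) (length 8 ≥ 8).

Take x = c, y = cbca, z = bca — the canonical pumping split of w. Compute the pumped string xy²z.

ccbcacbcabca

xy^2z = c·cbca·cbca·bca = ccbcacbcabca.
Reading y = cbca takes N from p7 back to p7, so after x·y·y the machine is still in p7, and z then leads to the accepting state p7. Hence ccbcacbcabca ∈ L(N).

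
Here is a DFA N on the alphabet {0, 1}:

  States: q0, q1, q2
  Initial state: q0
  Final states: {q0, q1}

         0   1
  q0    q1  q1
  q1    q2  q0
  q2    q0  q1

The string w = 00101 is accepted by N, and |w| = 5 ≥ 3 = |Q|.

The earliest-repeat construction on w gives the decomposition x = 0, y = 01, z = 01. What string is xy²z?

xy^2z = 0·01·01·01 = 0010101.
Reading y = 01 takes N from q1 back to q1, so after x·y·y the machine is still in q1, and z then leads to the accepting state q1. Hence 0010101 ∈ L(N).

0010101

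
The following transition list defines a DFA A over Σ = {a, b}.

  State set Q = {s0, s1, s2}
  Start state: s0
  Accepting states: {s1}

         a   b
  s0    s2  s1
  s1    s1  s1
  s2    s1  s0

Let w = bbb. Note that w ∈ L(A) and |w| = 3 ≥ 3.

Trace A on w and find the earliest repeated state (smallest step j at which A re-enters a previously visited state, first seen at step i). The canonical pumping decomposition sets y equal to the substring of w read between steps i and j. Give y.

Run of A on w = b b b:
  step 0: s0  (start)
  step 1: s1  (read b: s0→s1)
  step 2: s1  (read b: s1→s1)   ← first repeat (s1 seen earlier)
  step 3: s1  (read b: s1→s1)

So i = 1, j = 2, giving x = w[0:1] = b, y = w[1:2] = b, z = w[2:3] = b.
Check: |xy| = 2 ≤ 3 and |y| = 1 ≥ 1. Reading y takes A from s1 back to s1, so every xyⁱz is accepted.
The DFA has 3 states, so the proof of the pumping lemma guarantees a repeated state among the first 3+1 visited; the segment between the two visits is the pumpable y.

b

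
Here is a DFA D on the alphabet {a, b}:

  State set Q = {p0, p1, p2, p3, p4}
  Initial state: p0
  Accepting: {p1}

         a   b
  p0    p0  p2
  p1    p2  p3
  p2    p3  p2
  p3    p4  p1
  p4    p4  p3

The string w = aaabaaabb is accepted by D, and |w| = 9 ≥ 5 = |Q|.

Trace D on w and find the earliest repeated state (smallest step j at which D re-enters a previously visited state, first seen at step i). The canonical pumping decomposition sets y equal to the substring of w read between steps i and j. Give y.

a

Run of D on w = a a a b a a a b b:
  step 0: p0  (start)
  step 1: p0  (read a: p0→p0)   ← first repeat (p0 seen earlier)
  step 2: p0  (read a: p0→p0)
  step 3: p0  (read a: p0→p0)
  step 4: p2  (read b: p0→p2)
  step 5: p3  (read a: p2→p3)
  step 6: p4  (read a: p3→p4)
  step 7: p4  (read a: p4→p4)
  step 8: p3  (read b: p4→p3)
  step 9: p1  (read b: p3→p1)

So i = 0, j = 1, giving x = w[0:0] = ε, y = w[0:1] = a, z = w[1:9] = aabaaabb.
Check: |xy| = 1 ≤ 5 and |y| = 1 ≥ 1. Reading y takes D from p0 back to p0, so every xyⁱz is accepted.
The DFA has 5 states, so the proof of the pumping lemma guarantees a repeated state among the first 5+1 visited; the segment between the two visits is the pumpable y.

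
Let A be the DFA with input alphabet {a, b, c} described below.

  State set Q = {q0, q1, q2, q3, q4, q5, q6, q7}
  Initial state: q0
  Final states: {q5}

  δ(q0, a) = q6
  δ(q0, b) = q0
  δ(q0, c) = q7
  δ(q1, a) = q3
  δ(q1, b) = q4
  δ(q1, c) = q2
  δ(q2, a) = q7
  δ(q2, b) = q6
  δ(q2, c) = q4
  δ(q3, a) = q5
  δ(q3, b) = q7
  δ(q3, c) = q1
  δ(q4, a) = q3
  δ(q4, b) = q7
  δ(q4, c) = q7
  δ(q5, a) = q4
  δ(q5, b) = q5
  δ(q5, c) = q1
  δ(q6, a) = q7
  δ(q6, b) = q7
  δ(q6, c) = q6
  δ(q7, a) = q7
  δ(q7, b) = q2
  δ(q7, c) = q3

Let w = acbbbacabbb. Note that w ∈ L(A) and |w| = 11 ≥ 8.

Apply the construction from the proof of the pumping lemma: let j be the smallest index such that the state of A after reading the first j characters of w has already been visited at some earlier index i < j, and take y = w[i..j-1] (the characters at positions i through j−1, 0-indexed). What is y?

c

State sequence: q0 -a-> q6 -c-> q6 -b-> q7 -b-> q2 -b-> q6 -a-> q7 -c-> q3 -a-> q5 -b-> q5 -b-> q5 -b-> q5
First repeat at step 2: q6 was already visited.

So i = 1, j = 2, giving x = w[0:1] = a, y = w[1:2] = c, z = w[2:11] = bbbacabbb.
Check: |xy| = 2 ≤ 8 and |y| = 1 ≥ 1. Reading y takes A from q6 back to q6, so every xyⁱz is accepted.
The DFA has 8 states, so the proof of the pumping lemma guarantees a repeated state among the first 8+1 visited; the segment between the two visits is the pumpable y.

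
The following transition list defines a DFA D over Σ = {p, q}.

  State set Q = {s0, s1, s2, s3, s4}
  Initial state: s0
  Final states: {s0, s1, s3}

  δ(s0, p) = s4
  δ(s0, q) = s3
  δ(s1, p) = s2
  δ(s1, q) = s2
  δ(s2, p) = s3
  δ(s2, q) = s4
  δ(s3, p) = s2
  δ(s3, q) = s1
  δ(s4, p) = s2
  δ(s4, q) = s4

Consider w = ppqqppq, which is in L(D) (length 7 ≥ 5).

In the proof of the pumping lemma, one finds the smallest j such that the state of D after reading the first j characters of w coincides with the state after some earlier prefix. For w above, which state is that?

Run of D on w = p p q q p p q:
  step 0: s0  (start)
  step 1: s4  (read p: s0→s4)
  step 2: s2  (read p: s4→s2)
  step 3: s4  (read q: s2→s4)   ← first repeat (s4 seen earlier)
  step 4: s4  (read q: s4→s4)
  step 5: s2  (read p: s4→s2)
  step 6: s3  (read p: s2→s3)
  step 7: s1  (read q: s3→s1)

The earliest repeat is at step j = 3: D is in s4, which it already visited at step i = 1.
Since D has 5 states, any run of length ≥ 5 visits 5+1 states, so by pigeonhole some state repeats within the first 5 steps — that repeat gives the pumpable loop.

s4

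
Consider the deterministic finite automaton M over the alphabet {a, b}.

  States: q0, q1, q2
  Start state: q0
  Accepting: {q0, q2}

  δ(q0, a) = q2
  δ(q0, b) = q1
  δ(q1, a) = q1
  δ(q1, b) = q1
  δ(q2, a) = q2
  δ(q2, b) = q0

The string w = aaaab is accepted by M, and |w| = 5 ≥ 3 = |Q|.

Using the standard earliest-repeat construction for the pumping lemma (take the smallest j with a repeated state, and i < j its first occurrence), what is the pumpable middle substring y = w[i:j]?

Run of M on w = a a a a b:
  step 0: q0  (start)
  step 1: q2  (read a: q0→q2)
  step 2: q2  (read a: q2→q2)   ← first repeat (q2 seen earlier)
  step 3: q2  (read a: q2→q2)
  step 4: q2  (read a: q2→q2)
  step 5: q0  (read b: q2→q0)

So i = 1, j = 2, giving x = w[0:1] = a, y = w[1:2] = a, z = w[2:5] = aab.
Check: |xy| = 2 ≤ 3 and |y| = 1 ≥ 1. Reading y takes M from q2 back to q2, so every xyⁱz is accepted.

a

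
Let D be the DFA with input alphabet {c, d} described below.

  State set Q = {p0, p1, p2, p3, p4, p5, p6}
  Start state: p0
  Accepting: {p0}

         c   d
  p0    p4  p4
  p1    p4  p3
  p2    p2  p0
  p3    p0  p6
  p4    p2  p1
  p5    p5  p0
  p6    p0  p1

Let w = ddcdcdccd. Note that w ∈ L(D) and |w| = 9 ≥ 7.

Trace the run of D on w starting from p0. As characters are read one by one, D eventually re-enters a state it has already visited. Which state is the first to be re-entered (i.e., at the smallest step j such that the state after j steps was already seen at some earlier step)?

State sequence: p0 -d-> p4 -d-> p1 -c-> p4 -d-> p1 -c-> p4 -d-> p1 -c-> p4 -c-> p2 -d-> p0
First repeat at step 3: p4 was already visited.

The earliest repeat is at step j = 3: D is in p4, which it already visited at step i = 1.
Pumping length from the standard proof: p = 7 (the number of states). The repeated state found above gives |xy| = j ≤ 7 and |y| = j − i ≥ 1.

p4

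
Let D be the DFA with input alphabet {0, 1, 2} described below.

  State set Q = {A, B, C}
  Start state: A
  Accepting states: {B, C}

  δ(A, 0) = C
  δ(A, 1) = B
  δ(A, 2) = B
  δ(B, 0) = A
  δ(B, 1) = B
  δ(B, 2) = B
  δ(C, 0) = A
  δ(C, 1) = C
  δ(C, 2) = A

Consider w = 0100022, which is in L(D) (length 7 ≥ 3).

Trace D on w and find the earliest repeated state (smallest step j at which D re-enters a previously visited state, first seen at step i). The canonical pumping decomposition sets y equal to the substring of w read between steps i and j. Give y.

State sequence: A -0-> C -1-> C -0-> A -0-> C -0-> A -2-> B -2-> B
First repeat at step 2: C was already visited.

So i = 1, j = 2, giving x = w[0:1] = 0, y = w[1:2] = 1, z = w[2:7] = 00022.
Check: |xy| = 2 ≤ 3 and |y| = 1 ≥ 1. Reading y takes D from C back to C, so every xyⁱz is accepted.
Pumping length from the standard proof: p = 3 (the number of states). The repeated state found above gives |xy| = j ≤ 3 and |y| = j − i ≥ 1.

1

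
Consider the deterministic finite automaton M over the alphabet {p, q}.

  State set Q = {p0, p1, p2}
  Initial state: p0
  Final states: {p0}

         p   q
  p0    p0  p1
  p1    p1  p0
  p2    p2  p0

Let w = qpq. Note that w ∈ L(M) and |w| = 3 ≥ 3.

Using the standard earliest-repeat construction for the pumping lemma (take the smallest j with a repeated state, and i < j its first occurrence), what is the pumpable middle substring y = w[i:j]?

Run of M on w = q p q:
  step 0: p0  (start)
  step 1: p1  (read q: p0→p1)
  step 2: p1  (read p: p1→p1)   ← first repeat (p1 seen earlier)
  step 3: p0  (read q: p1→p0)

So i = 1, j = 2, giving x = w[0:1] = q, y = w[1:2] = p, z = w[2:3] = q.
Check: |xy| = 2 ≤ 3 and |y| = 1 ≥ 1. Reading y takes M from p1 back to p1, so every xyⁱz is accepted.

p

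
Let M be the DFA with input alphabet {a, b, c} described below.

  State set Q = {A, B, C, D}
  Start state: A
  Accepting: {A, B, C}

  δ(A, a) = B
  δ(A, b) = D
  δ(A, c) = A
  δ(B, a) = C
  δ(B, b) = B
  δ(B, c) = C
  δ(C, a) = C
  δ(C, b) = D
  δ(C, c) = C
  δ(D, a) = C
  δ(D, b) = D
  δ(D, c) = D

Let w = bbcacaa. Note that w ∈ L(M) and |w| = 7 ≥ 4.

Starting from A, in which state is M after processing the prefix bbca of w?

Run of M on the first 4 characters of w = b b c a:
  step 0: A  (start)
  step 1: D  (read b: A→D)
  step 2: D  (read b: D→D)
  step 3: D  (read c: D→D)
  step 4: C  (read a: D→C)

After reading 4 characters, M is in state C.
(This kind of state-tracing is the core of the pumping-lemma construction: with 4 states, pigeonhole forces a repeat within the first 4 steps.)

C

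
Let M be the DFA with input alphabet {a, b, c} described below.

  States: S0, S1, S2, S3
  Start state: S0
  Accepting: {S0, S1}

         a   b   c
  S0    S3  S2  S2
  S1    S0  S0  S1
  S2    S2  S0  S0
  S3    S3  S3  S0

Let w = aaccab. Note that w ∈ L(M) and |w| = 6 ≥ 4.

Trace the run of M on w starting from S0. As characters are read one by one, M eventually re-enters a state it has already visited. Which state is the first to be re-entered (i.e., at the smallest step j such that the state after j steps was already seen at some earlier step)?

S3

State sequence: S0 -a-> S3 -a-> S3 -c-> S0 -c-> S2 -a-> S2 -b-> S0
First repeat at step 2: S3 was already visited.

The earliest repeat is at step j = 2: M is in S3, which it already visited at step i = 1.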